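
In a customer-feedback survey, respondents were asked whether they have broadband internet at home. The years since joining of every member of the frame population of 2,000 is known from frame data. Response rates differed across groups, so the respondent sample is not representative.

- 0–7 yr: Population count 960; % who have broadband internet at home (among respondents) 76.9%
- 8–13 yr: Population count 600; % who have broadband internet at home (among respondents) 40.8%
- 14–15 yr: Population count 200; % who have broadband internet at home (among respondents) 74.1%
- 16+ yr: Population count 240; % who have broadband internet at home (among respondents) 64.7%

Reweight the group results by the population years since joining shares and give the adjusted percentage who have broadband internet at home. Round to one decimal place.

Post-stratification weights by population share, not respondent share:
  0–7 yr: (960/2,000) × 76.9 = 36.912
  8–13 yr: (600/2,000) × 40.8 = 12.24
  14–15 yr: (200/2,000) × 74.1 = 7.41
  16+ yr: (240/2,000) × 64.7 = 7.764
Post-stratified estimate = 64.326 → 64.3%.

64.3%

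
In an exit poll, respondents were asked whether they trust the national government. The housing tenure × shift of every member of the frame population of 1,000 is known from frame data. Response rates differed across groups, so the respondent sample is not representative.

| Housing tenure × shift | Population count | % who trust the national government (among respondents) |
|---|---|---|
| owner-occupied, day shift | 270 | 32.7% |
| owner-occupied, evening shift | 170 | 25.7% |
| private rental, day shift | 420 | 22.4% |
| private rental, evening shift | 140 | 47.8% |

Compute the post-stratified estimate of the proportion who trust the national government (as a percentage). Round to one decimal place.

Post-stratification weights by population share, not respondent share:
  owner-occupied, day shift: (270/1,000) × 32.7 = 8.829
  owner-occupied, evening shift: (170/1,000) × 25.7 = 4.369
  private rental, day shift: (420/1,000) × 22.4 = 9.408
  private rental, evening shift: (140/1,000) × 47.8 = 6.692
Post-stratified estimate = 29.298 → 29.3%.

29.3%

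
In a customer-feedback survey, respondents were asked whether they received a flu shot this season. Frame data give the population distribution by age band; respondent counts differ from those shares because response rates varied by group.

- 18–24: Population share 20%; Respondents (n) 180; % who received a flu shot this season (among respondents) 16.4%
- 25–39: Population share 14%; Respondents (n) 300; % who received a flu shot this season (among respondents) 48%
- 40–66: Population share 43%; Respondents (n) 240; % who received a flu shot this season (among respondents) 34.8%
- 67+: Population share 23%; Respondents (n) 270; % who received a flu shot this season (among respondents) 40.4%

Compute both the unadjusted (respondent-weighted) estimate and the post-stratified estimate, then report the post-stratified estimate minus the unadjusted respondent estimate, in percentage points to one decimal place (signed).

Naive respondent-only estimate (weights = respondent counts):
  (180/990)×16.4 + (300/990)×48 + (240/990)×34.8 + (270/990)×40.4 = 36.9818%
Post-stratified estimate weights by population shares:
  0.2×16.4 + 0.14×48 + 0.43×34.8 + 0.23×40.4 = 34.256%
Difference = 34.256 − 36.9818 = -2.7258 pp.

-2.7 percentage points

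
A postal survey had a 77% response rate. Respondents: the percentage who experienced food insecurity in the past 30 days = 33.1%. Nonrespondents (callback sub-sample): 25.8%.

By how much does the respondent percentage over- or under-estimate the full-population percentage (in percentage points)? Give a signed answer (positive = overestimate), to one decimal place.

Nonresponse fraction = 1 − 0.77 = 0.23.
Bias = (nonresponse fraction) × (respondent percentage − nonrespondent percentage)
     = 0.23 × (33.1 − 25.8) = 0.23 × 7.3 = 1.679.

+1.7 percentage points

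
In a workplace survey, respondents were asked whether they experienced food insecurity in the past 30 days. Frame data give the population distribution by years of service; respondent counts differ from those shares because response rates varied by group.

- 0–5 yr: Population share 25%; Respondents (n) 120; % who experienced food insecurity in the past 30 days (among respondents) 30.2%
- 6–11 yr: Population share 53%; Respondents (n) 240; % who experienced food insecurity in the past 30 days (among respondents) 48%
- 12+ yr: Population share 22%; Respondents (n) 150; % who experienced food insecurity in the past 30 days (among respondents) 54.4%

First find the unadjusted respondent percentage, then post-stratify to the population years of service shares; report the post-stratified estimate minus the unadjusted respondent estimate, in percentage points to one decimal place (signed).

Naive respondent-only estimate (weights = respondent counts):
  (120/510)×30.2 + (240/510)×48 + (150/510)×54.4 = 45.6941%
Post-stratified estimate weights by population shares:
  0.25×30.2 + 0.53×48 + 0.22×54.4 = 44.958%
Difference = 44.958 − 45.6941 = -0.7361 pp.

-0.7 percentage points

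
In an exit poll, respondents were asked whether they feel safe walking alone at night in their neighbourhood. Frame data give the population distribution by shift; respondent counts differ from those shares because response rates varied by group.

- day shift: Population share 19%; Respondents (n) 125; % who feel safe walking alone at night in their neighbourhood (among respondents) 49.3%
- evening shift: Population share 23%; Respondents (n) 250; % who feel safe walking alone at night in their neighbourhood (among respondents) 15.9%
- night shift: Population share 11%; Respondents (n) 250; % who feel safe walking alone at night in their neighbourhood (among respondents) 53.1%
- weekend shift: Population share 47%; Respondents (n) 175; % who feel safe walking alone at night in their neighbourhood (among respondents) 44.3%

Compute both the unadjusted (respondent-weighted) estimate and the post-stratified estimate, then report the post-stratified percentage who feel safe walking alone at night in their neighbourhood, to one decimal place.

Unadjusted (pooled respondent) estimate weights by respondent counts:
  (125/800)×49.3 + (250/800)×15.9 + (250/800)×53.1 + (175/800)×44.3 = 38.9562%
Post-stratified estimate weights by population shares:
  0.19×49.3 + 0.23×15.9 + 0.11×53.1 + 0.47×44.3 = 39.686%

39.7%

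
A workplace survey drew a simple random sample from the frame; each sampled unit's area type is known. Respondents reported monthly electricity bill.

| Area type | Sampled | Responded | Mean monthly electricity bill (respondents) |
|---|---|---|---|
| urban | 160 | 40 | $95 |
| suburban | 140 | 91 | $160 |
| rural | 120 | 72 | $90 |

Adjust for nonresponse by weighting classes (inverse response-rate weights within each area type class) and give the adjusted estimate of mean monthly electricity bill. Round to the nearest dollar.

$115

Response rates by class: urban 40/160 = 25%, suburban 91/140 = 65%, rural 72/120 = 60%.
With weight = n_sampled/n_responded per class, the weighted class total is n_sampled:
  urban: 160 × 95 = 15,200
  suburban: 140 × 160 = 22,400
  rural: 120 × 90 = 10,800
Adjusted estimate = 48,400 / 420 = 115.238 → $115.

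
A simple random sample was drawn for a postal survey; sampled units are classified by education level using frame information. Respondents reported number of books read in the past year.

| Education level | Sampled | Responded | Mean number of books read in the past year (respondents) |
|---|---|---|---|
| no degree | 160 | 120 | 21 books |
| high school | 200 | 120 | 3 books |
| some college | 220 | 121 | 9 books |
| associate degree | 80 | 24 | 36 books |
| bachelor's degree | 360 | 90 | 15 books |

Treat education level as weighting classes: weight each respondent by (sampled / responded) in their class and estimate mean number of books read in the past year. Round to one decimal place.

13.9

Response rates by class: no degree 120/160 = 75%, high school 120/200 = 60%, some college 121/220 = 55%, associate degree 24/80 = 30%, bachelor's degree 90/360 = 25%.
Inverse-response-rate weighting restores each class to its sampled count, so class totals weight by n_sampled:
  no degree: 160 × 21 = 3360
  high school: 200 × 3 = 600
  some college: 220 × 9 = 1980
  associate degree: 80 × 36 = 2880
  bachelor's degree: 360 × 15 = 5400
Adjusted estimate = 14,220 / 1,020 = 13.9412 → 13.9.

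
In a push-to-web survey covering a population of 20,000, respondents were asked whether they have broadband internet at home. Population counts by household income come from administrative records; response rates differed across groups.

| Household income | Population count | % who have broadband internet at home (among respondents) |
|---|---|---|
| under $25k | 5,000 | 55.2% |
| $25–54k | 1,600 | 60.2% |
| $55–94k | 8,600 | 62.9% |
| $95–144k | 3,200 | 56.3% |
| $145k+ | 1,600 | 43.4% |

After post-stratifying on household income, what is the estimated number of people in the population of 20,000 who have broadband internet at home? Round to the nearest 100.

Apply each group's respondent rate to its population count:
  under $25k: 5,000 × 55.2% = 2760
  $25–54k: 1,600 × 60.2% = 963.2
  $55–94k: 8,600 × 62.9% = 5409.4
  $95–144k: 3,200 × 56.3% = 1801.6
  $145k+: 1,600 × 43.4% = 694.4
Estimated total = 11628.6 → 11,600.

11,600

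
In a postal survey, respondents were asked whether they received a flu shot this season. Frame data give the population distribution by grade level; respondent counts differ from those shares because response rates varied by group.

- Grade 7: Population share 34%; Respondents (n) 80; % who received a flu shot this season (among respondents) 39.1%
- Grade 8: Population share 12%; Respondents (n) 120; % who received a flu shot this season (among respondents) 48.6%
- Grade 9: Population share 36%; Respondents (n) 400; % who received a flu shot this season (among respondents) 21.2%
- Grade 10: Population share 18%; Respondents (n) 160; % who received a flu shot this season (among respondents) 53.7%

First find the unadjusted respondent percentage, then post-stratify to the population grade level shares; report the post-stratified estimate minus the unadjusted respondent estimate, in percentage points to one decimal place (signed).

+2.2 percentage points

Naive respondent-only estimate (weights = respondent counts):
  (80/760)×39.1 + (120/760)×48.6 + (400/760)×21.2 + (160/760)×53.7 = 34.2526%
Reweighting by population grade level shares:
  0.34×39.1 + 0.12×48.6 + 0.36×21.2 + 0.18×53.7 = 36.424%
Difference = 36.424 − 34.2526 = 2.1714 pp.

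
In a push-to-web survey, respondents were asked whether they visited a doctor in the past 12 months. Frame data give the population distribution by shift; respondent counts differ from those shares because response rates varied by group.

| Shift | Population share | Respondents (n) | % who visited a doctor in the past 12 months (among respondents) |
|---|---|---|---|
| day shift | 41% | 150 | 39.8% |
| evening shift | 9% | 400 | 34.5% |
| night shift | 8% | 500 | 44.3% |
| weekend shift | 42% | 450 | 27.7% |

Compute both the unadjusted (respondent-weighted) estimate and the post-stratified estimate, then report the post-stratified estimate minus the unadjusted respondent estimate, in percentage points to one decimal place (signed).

-1.7 percentage points

Naive respondent-only estimate (weights = respondent counts):
  (150/1500)×39.8 + (400/1500)×34.5 + (500/1500)×44.3 + (450/1500)×27.7 = 36.2567%
Post-stratifying to population shares instead:
  0.41×39.8 + 0.09×34.5 + 0.08×44.3 + 0.42×27.7 = 34.601%
Difference = 34.601 − 36.2567 = -1.6557 pp.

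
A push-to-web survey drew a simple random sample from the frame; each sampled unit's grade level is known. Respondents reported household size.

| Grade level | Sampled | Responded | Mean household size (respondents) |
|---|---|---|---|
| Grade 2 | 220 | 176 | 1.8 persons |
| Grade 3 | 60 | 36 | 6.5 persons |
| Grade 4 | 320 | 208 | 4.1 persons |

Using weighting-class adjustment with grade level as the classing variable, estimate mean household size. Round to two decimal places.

3.50

Class response rates: Grade 2 176/220 = 80%, Grade 3 36/60 = 60%, Grade 4 208/320 = 65%.
Weighting each respondent by the inverse class response rate inflates each class back to its sampled size, so the class weight is n_sampled:
  Grade 2: 220 × 1.8 = 396
  Grade 3: 60 × 6.5 = 390
  Grade 4: 320 × 4.1 = 1312
Adjusted estimate = 2098 / 600 = 3.49667 → 3.50.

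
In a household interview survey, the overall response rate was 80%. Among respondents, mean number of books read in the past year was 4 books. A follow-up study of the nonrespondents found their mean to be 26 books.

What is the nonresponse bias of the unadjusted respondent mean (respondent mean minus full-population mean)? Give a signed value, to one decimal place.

Nonresponse fraction = 1 − 0.8 = 0.2.
Bias = (nonresponse fraction) × (respondent mean − nonrespondent mean)
     = 0.2 × (4 − 26) = 0.2 × -22 = -4.4.

-4.4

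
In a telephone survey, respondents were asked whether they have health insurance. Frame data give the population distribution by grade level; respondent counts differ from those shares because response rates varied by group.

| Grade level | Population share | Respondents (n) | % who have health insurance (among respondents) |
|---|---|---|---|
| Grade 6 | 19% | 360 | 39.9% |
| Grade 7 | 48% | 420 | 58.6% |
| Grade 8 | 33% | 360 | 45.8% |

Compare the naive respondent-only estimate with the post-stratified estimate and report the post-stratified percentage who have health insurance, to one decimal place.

50.8%

Unadjusted (pooled respondent) estimate weights by respondent counts:
  (360/1140)×39.9 + (420/1140)×58.6 + (360/1140)×45.8 = 48.6526%
Reweighting by population grade level shares:
  0.19×39.9 + 0.48×58.6 + 0.33×45.8 = 50.823%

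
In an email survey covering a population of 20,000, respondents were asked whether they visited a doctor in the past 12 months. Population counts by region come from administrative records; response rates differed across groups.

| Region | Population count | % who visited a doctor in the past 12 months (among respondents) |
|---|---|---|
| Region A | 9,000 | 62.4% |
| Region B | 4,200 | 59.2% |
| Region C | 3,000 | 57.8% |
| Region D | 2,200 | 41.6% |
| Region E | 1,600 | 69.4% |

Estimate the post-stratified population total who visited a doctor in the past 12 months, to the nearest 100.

11,900

Apply each group's respondent rate to its population count:
  Region A: 9,000 × 62.4% = 5616
  Region B: 4,200 × 59.2% = 2486.4
  Region C: 3,000 × 57.8% = 1734
  Region D: 2,200 × 41.6% = 915.2
  Region E: 1,600 × 69.4% = 1110.4
Estimated total = 11,862 → 11,900.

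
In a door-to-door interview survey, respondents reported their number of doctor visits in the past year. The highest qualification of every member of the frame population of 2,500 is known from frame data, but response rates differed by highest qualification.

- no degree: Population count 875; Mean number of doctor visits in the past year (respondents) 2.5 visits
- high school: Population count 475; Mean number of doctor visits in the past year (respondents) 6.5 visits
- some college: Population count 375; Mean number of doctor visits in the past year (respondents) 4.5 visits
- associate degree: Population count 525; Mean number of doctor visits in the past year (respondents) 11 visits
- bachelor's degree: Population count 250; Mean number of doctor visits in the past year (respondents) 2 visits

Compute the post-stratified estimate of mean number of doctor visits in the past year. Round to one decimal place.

5.3

Weight each group's respondent value by its population share:
  no degree: (875/2,500) × 2.5 = 0.875
  high school: (475/2,500) × 6.5 = 1.235
  some college: (375/2,500) × 4.5 = 0.675
  associate degree: (525/2,500) × 11 = 2.31
  bachelor's degree: (250/2,500) × 2 = 0.2
Post-stratified estimate = 5.295 → 5.3.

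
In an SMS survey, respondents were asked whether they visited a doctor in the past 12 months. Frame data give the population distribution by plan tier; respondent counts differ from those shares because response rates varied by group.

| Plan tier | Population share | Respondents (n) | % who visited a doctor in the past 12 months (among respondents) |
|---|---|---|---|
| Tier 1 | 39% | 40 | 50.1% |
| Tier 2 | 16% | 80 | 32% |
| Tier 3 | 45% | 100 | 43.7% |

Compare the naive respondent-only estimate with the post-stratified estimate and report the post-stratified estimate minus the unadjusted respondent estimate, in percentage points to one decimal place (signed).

Without adjustment, the pooled respondent share is:
  (40/220)×50.1 + (80/220)×32 + (100/220)×43.7 = 40.6091%
Post-stratifying to population shares instead:
  0.39×50.1 + 0.16×32 + 0.45×43.7 = 44.324%
Difference = 44.324 − 40.6091 = 3.7149 pp.

+3.7 percentage points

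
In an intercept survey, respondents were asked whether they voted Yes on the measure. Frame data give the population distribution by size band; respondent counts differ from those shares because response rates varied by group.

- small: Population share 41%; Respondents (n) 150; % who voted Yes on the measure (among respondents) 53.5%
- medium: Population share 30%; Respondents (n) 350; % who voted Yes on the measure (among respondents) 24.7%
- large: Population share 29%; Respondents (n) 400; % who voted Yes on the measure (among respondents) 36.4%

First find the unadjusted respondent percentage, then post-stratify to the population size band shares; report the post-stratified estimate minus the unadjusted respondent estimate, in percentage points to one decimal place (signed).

Naive respondent-only estimate (weights = respondent counts):
  (150/900)×53.5 + (350/900)×24.7 + (400/900)×36.4 = 34.7%
Reweighting by population size band shares:
  0.41×53.5 + 0.3×24.7 + 0.29×36.4 = 39.901%
Difference = 39.901 − 34.7 = 5.201 pp.

+5.2 percentage points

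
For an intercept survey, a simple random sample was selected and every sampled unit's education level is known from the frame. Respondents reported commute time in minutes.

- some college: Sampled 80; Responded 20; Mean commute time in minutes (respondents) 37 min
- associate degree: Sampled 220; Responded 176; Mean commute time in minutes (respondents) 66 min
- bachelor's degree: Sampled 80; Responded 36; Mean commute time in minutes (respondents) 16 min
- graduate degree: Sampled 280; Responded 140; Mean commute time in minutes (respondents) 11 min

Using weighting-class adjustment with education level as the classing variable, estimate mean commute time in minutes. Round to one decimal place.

33.1

Response rates by class: some college 20/80 = 25%, associate degree 176/220 = 80%, bachelor's degree 36/80 = 45%, graduate degree 140/280 = 50%.
Weighting each respondent by the inverse class response rate inflates each class back to its sampled size, so the class weight is n_sampled:
  some college: 80 × 37 = 2960
  associate degree: 220 × 66 = 14,520
  bachelor's degree: 80 × 16 = 1280
  graduate degree: 280 × 11 = 3080
Adjusted estimate = 21,840 / 660 = 33.0909 → 33.1.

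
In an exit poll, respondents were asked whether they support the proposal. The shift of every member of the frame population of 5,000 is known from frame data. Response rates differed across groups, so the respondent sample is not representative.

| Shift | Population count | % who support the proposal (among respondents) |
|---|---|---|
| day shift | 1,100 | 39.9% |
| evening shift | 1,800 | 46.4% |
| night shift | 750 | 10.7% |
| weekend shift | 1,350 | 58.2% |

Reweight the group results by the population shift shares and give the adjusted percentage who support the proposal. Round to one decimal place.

Reweight to the known shift distribution:
  day shift: (1,100/5,000) × 39.9 = 8.778
  evening shift: (1,800/5,000) × 46.4 = 16.704
  night shift: (750/5,000) × 10.7 = 1.605
  weekend shift: (1,350/5,000) × 58.2 = 15.714
Post-stratified estimate = 42.801 → 42.8%.

42.8%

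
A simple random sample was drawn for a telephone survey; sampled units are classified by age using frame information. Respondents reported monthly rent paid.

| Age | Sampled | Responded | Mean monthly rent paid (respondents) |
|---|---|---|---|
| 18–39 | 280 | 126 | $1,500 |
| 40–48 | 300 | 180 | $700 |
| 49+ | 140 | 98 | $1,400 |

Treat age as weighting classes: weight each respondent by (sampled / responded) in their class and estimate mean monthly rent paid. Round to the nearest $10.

$1,150

Response rates by class: 18–39 126/280 = 45%, 40–48 180/300 = 60%, 49+ 98/140 = 70%.
Weighting each respondent by the inverse class response rate inflates each class back to its sampled size, so the class weight is n_sampled:
  18–39: 280 × 1500 = 420,000
  40–48: 300 × 700 = 210,000
  49+: 140 × 1400 = 196,000
Adjusted estimate = 826,000 / 720 = 1147.22 → $1,150.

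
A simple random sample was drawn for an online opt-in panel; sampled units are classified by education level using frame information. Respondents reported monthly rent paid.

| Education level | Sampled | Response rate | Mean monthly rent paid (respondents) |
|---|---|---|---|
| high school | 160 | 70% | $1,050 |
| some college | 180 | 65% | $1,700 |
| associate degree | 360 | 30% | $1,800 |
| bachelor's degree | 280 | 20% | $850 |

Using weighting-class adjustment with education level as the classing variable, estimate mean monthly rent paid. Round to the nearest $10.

Each respondent's weight = sampled/responded in their class; summing within a class gives n_sampled, so:
  high school: 160 × 1050 = 168,000
  some college: 180 × 1700 = 306,000
  associate degree: 360 × 1800 = 648,000
  bachelor's degree: 280 × 850 = 238,000
Adjusted estimate = 1,360,000 / 980 = 1387.76 → $1,390.

$1,390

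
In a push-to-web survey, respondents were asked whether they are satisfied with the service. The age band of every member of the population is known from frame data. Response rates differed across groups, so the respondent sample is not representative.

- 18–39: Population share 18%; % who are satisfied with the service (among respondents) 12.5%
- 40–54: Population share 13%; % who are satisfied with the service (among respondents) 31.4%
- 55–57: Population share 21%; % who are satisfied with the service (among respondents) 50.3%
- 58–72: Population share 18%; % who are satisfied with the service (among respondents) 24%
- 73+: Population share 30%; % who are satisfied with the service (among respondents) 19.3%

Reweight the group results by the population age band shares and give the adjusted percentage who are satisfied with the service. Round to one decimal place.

27.0%

Post-stratification weights by population share, not respondent share:
  18–39: 0.18 × 12.5 = 2.25
  40–54: 0.13 × 31.4 = 4.082
  55–57: 0.21 × 50.3 = 10.563
  58–72: 0.18 × 24 = 4.32
  73+: 0.3 × 19.3 = 5.79
Post-stratified estimate = 27.005 → 27.0%.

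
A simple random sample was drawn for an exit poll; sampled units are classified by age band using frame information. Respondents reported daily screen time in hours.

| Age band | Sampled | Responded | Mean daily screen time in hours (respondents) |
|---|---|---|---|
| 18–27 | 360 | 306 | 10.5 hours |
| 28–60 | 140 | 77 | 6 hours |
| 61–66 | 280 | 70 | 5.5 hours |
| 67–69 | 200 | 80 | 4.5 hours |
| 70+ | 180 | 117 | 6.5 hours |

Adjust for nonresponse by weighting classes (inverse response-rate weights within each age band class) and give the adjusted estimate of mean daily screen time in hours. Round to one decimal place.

Response rates by class: 18–27 306/360 = 85%, 28–60 77/140 = 55%, 61–66 70/280 = 25%, 67–69 80/200 = 40%, 70+ 117/180 = 65%.
Each respondent's weight = sampled/responded in their class; summing within a class gives n_sampled, so:
  18–27: 360 × 10.5 = 3780
  28–60: 140 × 6 = 840
  61–66: 280 × 5.5 = 1540
  67–69: 200 × 4.5 = 900
  70+: 180 × 6.5 = 1170
Adjusted estimate = 8230 / 1,160 = 7.09483 → 7.1.

7.1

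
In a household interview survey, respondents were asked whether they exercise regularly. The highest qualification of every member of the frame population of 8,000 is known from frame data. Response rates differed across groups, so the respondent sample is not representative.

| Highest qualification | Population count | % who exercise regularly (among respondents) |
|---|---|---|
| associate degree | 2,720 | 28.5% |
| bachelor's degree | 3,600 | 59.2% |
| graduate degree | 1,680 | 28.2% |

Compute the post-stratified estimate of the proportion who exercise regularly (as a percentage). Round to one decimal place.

42.3%

Reweight to the known highest qualification distribution:
  associate degree: (2,720/8,000) × 28.5 = 9.69
  bachelor's degree: (3,600/8,000) × 59.2 = 26.64
  graduate degree: (1,680/8,000) × 28.2 = 5.922
Post-stratified estimate = 42.252 → 42.3%.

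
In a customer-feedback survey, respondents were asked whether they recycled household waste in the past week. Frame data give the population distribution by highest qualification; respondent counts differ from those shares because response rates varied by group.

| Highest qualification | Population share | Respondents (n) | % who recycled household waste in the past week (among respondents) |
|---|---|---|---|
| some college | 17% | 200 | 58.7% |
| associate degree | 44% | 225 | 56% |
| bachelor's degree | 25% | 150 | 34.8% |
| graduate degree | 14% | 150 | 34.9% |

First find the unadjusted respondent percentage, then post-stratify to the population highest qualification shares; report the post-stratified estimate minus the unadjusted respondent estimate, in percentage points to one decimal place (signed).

+0.2 percentage points

Without adjustment, the pooled respondent share is:
  (200/725)×58.7 + (225/725)×56 + (150/725)×34.8 + (150/725)×34.9 = 47.9931%
Post-stratified estimate weights by population shares:
  0.17×58.7 + 0.44×56 + 0.25×34.8 + 0.14×34.9 = 48.205%
Difference = 48.205 − 47.9931 = 0.2119 pp.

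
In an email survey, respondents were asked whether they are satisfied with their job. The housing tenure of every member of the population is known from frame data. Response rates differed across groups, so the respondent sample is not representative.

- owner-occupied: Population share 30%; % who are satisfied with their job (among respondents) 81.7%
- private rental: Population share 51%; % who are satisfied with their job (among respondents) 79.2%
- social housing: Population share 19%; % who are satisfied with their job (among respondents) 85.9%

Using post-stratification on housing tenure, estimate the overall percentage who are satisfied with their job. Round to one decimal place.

81.2%

Reweight to the known housing tenure distribution:
  owner-occupied: 0.3 × 81.7 = 24.51
  private rental: 0.51 × 79.2 = 40.392
  social housing: 0.19 × 85.9 = 16.321
Post-stratified estimate = 81.223 → 81.2%.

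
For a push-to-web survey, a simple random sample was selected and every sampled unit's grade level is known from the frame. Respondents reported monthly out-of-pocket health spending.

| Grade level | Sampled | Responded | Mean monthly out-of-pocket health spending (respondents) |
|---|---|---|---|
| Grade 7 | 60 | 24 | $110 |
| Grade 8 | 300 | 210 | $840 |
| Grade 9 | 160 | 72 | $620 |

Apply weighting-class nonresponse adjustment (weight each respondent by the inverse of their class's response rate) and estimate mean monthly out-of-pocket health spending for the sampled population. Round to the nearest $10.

Class response rates: Grade 7 24/60 = 40%, Grade 8 210/300 = 70%, Grade 9 72/160 = 45%.
Inverse-response-rate weighting restores each class to its sampled count, so class totals weight by n_sampled:
  Grade 7: 60 × 110 = 6600
  Grade 8: 300 × 840 = 252,000
  Grade 9: 160 × 620 = 99,200
Adjusted estimate = 357,800 / 520 = 688.077 → $690.

$690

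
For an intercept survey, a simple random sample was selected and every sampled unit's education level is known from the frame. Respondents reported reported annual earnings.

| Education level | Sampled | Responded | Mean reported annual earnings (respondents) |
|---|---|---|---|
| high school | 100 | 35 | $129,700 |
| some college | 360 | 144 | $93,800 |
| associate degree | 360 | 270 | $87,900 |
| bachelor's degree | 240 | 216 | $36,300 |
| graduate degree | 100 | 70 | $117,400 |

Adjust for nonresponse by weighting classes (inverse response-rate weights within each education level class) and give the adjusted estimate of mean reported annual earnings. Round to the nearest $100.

Response rates by class: high school 35/100 = 35%, some college 144/360 = 40%, associate degree 270/360 = 75%, bachelor's degree 216/240 = 90%, graduate degree 70/100 = 70%.
Weighting each respondent by the inverse class response rate inflates each class back to its sampled size, so the class weight is n_sampled:
  high school: 100 × 129,700 = 12,970,000
  some college: 360 × 93,800 = 33,768,000
  associate degree: 360 × 87,900 = 31,644,000
  bachelor's degree: 240 × 36,300 = 8,712,000
  graduate degree: 100 × 117,400 = 11,740,000
Adjusted estimate = 98,834,000 / 1,160 = 85201.7 → $85,200.

$85,200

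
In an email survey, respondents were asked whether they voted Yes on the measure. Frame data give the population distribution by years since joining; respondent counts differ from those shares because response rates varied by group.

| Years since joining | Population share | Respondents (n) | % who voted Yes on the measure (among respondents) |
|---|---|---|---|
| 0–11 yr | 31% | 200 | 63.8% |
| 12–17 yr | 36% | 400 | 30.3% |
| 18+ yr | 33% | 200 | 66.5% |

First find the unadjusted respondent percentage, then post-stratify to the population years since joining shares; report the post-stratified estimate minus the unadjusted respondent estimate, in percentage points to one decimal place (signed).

+4.9 percentage points

Without adjustment, the pooled respondent share is:
  (200/800)×63.8 + (400/800)×30.3 + (200/800)×66.5 = 47.725%
Reweighting by population years since joining shares:
  0.31×63.8 + 0.36×30.3 + 0.33×66.5 = 52.631%
Difference = 52.631 − 47.725 = 4.906 pp.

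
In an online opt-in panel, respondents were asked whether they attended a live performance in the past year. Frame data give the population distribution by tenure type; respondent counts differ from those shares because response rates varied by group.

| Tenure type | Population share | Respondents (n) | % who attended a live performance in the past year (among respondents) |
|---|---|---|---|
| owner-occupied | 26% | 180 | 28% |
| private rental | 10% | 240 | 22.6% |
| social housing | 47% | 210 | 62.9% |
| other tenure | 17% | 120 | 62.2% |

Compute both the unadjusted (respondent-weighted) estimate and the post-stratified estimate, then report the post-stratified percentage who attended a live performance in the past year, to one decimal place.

49.7%

Unadjusted (pooled respondent) estimate weights by respondent counts:
  (180/750)×28 + (240/750)×22.6 + (210/750)×62.9 + (120/750)×62.2 = 41.516%
Post-stratified estimate weights by population shares:
  0.26×28 + 0.1×22.6 + 0.47×62.9 + 0.17×62.2 = 49.677%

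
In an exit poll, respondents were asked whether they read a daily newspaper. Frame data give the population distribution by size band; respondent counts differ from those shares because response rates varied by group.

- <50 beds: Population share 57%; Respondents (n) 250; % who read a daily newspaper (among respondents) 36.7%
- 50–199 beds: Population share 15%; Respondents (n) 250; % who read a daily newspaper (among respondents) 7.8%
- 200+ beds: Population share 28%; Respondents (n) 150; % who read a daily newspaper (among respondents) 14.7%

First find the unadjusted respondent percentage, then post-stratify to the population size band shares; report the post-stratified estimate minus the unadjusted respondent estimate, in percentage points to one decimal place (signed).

+5.7 percentage points

Unadjusted (pooled respondent) estimate weights by respondent counts:
  (250/650)×36.7 + (250/650)×7.8 + (150/650)×14.7 = 20.5077%
Reweighting by population size band shares:
  0.57×36.7 + 0.15×7.8 + 0.28×14.7 = 26.205%
Difference = 26.205 − 20.5077 = 5.6973 pp.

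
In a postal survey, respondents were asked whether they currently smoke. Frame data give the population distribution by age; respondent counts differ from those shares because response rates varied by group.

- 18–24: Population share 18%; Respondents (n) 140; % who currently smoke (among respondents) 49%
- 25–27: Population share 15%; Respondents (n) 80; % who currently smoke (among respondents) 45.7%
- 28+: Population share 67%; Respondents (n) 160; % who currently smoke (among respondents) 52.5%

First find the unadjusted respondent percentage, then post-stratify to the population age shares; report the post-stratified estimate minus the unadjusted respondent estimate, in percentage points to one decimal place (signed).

+1.1 percentage points

Without adjustment, the pooled respondent share is:
  (140/380)×49 + (80/380)×45.7 + (160/380)×52.5 = 49.7789%
Post-stratified estimate weights by population shares:
  0.18×49 + 0.15×45.7 + 0.67×52.5 = 50.85%
Difference = 50.85 − 49.7789 = 1.0711 pp.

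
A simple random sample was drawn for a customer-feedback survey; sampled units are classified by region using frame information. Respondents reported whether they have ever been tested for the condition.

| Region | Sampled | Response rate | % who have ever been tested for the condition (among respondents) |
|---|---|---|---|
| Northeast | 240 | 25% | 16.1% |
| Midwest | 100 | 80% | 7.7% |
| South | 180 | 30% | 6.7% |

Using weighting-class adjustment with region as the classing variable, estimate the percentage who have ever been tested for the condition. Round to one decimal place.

With weight = n_sampled/n_responded per class, the weighted class total is n_sampled:
  Northeast: 240 × 16.1 = 3864
  Midwest: 100 × 7.7 = 770
  South: 180 × 6.7 = 1206
Adjusted estimate = 5840 / 520 = 11.2308 → 11.2%.

11.2%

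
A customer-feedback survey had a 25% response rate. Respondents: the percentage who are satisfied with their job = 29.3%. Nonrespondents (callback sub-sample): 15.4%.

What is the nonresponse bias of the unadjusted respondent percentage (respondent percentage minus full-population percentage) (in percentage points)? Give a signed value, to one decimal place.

+10.4 percentage points

Nonresponse fraction = 1 − 0.25 = 0.75.
Bias = (nonresponse fraction) × (respondent percentage − nonrespondent percentage)
     = 0.75 × (29.3 − 15.4) = 0.75 × 13.9 = 10.425.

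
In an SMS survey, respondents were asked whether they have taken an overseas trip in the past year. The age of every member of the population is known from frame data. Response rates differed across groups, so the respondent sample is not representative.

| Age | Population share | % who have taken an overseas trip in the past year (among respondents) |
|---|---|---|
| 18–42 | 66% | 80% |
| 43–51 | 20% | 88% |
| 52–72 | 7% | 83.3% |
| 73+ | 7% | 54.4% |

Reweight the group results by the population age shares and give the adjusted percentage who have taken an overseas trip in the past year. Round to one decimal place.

80.0%

Each cell contributes population-share × respondent value:
  18–42: 0.66 × 80 = 52.8
  43–51: 0.2 × 88 = 17.6
  52–72: 0.07 × 83.3 = 5.831
  73+: 0.07 × 54.4 = 3.808
Post-stratified estimate = 80.039 → 80.0%.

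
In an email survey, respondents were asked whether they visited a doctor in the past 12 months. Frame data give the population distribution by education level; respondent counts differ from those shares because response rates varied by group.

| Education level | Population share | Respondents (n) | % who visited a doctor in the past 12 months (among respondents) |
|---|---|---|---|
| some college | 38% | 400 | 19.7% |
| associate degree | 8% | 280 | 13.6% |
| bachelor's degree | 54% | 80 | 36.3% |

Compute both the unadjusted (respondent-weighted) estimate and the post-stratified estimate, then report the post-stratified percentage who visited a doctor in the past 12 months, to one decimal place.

Without adjustment, the pooled respondent share is:
  (400/760)×19.7 + (280/760)×13.6 + (80/760)×36.3 = 19.2%
Post-stratifying to population shares instead:
  0.38×19.7 + 0.08×13.6 + 0.54×36.3 = 28.176%

28.2%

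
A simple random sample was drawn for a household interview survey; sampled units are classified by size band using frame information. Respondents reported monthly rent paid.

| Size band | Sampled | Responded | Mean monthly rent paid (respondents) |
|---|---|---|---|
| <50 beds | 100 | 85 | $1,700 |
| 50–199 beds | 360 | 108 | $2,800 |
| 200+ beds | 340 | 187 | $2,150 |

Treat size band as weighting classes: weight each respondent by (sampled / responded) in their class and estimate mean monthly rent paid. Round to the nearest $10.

$2,390

Class response rates: <50 beds 85/100 = 85%, 50–199 beds 108/360 = 30%, 200+ beds 187/340 = 55%.
Weighting each respondent by the inverse class response rate inflates each class back to its sampled size, so the class weight is n_sampled:
  <50 beds: 100 × 1700 = 170,000
  50–199 beds: 360 × 2800 = 1,008,000
  200+ beds: 340 × 2150 = 731,000
Adjusted estimate = 1,909,000 / 800 = 2386.25 → $2,390.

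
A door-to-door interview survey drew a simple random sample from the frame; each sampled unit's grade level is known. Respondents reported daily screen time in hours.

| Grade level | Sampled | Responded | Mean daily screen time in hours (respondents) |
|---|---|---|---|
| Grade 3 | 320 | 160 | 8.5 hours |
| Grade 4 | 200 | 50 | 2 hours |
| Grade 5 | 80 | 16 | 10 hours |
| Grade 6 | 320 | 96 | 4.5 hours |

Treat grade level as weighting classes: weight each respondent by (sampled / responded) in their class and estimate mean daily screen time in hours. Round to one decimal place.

5.8

Class response rates: Grade 3 160/320 = 50%, Grade 4 50/200 = 25%, Grade 5 16/80 = 20%, Grade 6 96/320 = 30%.
Weighting each respondent by the inverse class response rate inflates each class back to its sampled size, so the class weight is n_sampled:
  Grade 3: 320 × 8.5 = 2720
  Grade 4: 200 × 2 = 400
  Grade 5: 80 × 10 = 800
  Grade 6: 320 × 4.5 = 1440
Adjusted estimate = 5360 / 920 = 5.82609 → 5.8.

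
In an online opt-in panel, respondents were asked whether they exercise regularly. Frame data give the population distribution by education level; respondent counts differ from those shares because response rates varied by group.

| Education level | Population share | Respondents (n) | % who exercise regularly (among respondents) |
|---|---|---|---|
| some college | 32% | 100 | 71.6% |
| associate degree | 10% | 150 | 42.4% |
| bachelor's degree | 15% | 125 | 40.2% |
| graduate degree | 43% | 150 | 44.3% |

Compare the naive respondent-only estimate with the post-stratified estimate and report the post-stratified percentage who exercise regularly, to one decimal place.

52.2%

Unadjusted (pooled respondent) estimate weights by respondent counts:
  (100/525)×71.6 + (150/525)×42.4 + (125/525)×40.2 + (150/525)×44.3 = 47.981%
Post-stratifying to population shares instead:
  0.32×71.6 + 0.1×42.4 + 0.15×40.2 + 0.43×44.3 = 52.231%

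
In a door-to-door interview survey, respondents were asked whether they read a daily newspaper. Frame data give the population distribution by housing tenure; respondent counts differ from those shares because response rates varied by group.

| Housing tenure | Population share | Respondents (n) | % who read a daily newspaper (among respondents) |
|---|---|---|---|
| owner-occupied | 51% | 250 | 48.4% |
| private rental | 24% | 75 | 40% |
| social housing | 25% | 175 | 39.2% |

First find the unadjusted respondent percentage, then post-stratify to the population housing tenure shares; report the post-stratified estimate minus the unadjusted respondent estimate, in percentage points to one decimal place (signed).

Naive respondent-only estimate (weights = respondent counts):
  (250/500)×48.4 + (75/500)×40 + (175/500)×39.2 = 43.92%
Reweighting by population housing tenure shares:
  0.51×48.4 + 0.24×40 + 0.25×39.2 = 44.084%
Difference = 44.084 − 43.92 = 0.164 pp.

+0.2 percentage points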